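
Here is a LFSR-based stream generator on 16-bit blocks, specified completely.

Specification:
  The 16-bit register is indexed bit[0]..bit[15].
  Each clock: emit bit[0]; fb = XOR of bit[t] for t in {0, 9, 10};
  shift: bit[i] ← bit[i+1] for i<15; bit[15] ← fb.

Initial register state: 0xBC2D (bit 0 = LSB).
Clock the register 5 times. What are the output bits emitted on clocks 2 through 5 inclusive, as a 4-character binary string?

reg_0 = 0xBC2D
clock 1: out=1, reg = 0x5E16
clock 2: out=0, reg = 0x2F0B
clock 3: out=1, reg = 0x9785
clock 4: out=1, reg = 0xCBC2
clock 5: out=0, reg = 0xE5E1

0110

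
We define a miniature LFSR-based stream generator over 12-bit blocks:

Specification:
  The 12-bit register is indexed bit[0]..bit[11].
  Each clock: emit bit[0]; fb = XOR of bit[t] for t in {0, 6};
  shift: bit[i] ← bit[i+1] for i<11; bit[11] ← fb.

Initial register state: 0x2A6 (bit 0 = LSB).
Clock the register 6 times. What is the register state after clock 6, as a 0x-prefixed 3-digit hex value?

reg_0 = 0x2A6
clock 1: out=0, reg = 0x153
clock 2: out=1, reg = 0x0A9
clock 3: out=1, reg = 0x854
clock 4: out=0, reg = 0xC2A
clock 5: out=0, reg = 0x615
clock 6: out=1, reg = 0xB0A

0xB0A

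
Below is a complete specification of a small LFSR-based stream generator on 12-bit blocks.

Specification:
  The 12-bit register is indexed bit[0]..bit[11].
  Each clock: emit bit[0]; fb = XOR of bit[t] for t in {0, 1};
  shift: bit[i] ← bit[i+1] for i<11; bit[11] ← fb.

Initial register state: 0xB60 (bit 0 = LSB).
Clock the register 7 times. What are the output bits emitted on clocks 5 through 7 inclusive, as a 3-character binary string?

011

reg_0 = 0xB60
clock 1: out=0, reg = 0x5B0
clock 2: out=0, reg = 0x2D8
clock 3: out=0, reg = 0x16C
clock 4: out=0, reg = 0x0B6
clock 5: out=0, reg = 0x85B
clock 6: out=1, reg = 0x42D
clock 7: out=1, reg = 0xA16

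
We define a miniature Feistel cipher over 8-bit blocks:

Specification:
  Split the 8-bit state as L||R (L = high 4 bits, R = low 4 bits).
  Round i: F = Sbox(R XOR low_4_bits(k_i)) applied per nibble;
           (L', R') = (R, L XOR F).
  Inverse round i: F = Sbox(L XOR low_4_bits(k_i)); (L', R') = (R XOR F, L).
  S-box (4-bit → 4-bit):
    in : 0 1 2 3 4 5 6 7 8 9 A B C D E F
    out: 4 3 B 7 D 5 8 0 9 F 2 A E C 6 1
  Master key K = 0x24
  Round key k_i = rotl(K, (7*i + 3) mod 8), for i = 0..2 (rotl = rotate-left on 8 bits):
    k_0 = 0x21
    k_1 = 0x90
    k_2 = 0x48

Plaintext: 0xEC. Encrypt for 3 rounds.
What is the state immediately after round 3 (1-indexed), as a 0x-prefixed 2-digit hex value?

0x73

s_0 = plaintext = 0xEC
s_1 = Round(s_0, k_0) = 0xC2
s_2 = Round(s_1, k_1) = 0x27
s_3 = Round(s_2, k_2) = 0x73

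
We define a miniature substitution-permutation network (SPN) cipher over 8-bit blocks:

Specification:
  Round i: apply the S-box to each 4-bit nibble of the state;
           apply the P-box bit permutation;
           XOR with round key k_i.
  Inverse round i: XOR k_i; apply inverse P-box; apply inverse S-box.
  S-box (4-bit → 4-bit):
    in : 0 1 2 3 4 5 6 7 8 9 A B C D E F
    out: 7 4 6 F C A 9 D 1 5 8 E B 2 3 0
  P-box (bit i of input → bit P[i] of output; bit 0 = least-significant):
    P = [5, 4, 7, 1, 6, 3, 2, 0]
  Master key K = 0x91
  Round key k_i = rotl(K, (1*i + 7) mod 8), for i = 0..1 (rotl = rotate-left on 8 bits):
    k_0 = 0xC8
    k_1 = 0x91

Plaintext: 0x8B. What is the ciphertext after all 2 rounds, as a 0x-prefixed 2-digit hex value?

s_0 = plaintext = 0x8B
s_1 = Round(s_0, k_0) = 0x1A
s_2 = Round(s_1, k_1) = 0x97

0x97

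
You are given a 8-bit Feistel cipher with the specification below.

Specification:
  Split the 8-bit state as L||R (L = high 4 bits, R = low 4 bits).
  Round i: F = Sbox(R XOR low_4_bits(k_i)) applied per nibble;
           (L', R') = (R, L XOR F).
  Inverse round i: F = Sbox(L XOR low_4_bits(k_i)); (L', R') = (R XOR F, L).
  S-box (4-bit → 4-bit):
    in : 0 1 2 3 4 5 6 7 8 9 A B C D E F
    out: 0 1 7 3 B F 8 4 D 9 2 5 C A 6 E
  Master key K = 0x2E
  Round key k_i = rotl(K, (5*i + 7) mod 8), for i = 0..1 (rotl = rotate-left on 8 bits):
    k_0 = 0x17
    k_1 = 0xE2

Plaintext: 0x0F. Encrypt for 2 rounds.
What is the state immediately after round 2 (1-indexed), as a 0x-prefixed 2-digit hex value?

s_0 = plaintext = 0x0F
s_1 = Round(s_0, k_0) = 0xFD
s_2 = Round(s_1, k_1) = 0xD1

0xD1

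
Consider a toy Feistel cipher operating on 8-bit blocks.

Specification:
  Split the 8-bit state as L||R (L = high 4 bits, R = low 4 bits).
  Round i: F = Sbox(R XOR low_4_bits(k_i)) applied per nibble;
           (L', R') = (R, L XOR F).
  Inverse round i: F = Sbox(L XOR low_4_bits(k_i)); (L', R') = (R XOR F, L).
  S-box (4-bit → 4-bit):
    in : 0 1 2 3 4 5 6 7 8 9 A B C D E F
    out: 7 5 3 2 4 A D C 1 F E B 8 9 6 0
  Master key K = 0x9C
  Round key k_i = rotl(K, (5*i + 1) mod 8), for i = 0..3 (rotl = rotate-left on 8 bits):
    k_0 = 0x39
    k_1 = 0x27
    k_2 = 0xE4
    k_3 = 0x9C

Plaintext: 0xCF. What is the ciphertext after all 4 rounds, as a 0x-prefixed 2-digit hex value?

0xC5

s_0 = plaintext = 0xCF
s_1 = Round(s_0, k_0) = 0xF1
s_2 = Round(s_1, k_1) = 0x12
s_3 = Round(s_2, k_2) = 0x2C
s_4 = Round(s_3, k_3) = 0xC5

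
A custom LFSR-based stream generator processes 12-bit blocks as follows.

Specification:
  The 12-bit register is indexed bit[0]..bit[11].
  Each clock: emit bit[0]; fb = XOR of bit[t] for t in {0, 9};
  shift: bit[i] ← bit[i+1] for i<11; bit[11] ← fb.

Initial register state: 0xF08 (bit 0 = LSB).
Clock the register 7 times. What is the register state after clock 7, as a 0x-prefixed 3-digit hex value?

0x6FE

reg_0 = 0xF08
clock 1: out=0, reg = 0xF84
clock 2: out=0, reg = 0xFC2
clock 3: out=0, reg = 0xFE1
clock 4: out=1, reg = 0x7F0
clock 5: out=0, reg = 0xBF8
clock 6: out=0, reg = 0xDFC
clock 7: out=0, reg = 0x6FE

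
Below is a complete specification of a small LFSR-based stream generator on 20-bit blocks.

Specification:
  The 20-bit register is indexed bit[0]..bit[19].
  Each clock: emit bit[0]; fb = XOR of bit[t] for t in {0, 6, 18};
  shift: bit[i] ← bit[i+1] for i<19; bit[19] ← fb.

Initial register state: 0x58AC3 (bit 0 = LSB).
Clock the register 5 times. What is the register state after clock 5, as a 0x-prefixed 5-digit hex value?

reg_0 = 0x58AC3
clock 1: out=1, reg = 0xAC561
clock 2: out=1, reg = 0x562B0
clock 3: out=0, reg = 0xAB158
clock 4: out=0, reg = 0xD58AC
clock 5: out=0, reg = 0xEAC56

0xEAC56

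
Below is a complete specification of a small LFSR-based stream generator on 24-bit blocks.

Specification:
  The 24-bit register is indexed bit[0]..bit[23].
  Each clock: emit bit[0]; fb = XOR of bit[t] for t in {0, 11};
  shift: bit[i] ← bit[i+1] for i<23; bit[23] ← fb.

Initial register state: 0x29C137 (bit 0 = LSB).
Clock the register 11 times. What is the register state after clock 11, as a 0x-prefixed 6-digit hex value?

0x81E538

reg_0 = 0x29C137
clock 1: out=1, reg = 0x94E09B
clock 2: out=1, reg = 0xCA704D
clock 3: out=1, reg = 0xE53826
clock 4: out=0, reg = 0xF29C13
clock 5: out=1, reg = 0x794E09
clock 6: out=1, reg = 0x3CA704
clock 7: out=0, reg = 0x1E5382
clock 8: out=0, reg = 0x0F29C1
clock 9: out=1, reg = 0x0794E0
clock 10: out=0, reg = 0x03CA70
clock 11: out=0, reg = 0x81E538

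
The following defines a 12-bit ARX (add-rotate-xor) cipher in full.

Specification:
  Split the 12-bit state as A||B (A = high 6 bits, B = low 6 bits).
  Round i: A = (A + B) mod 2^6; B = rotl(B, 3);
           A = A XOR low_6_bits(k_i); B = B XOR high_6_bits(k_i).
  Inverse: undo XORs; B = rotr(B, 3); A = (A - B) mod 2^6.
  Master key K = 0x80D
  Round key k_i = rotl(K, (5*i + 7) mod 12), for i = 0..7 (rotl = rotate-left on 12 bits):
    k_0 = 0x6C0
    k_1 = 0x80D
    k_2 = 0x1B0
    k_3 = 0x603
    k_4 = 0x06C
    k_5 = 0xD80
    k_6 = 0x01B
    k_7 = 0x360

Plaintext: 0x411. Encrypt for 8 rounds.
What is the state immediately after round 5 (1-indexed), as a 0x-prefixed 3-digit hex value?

0x751

s_0 = plaintext = 0x411
s_1 = Round(s_0, k_0) = 0x851
s_2 = Round(s_1, k_1) = 0xFEA
s_3 = Round(s_2, k_2) = 0x653
s_4 = Round(s_3, k_3) = 0xBC2
s_5 = Round(s_4, k_4) = 0x751
s_6 = Round(s_5, k_5) = 0xBBC
s_7 = Round(s_6, k_6) = 0xC67
s_8 = Round(s_7, k_7) = 0xE31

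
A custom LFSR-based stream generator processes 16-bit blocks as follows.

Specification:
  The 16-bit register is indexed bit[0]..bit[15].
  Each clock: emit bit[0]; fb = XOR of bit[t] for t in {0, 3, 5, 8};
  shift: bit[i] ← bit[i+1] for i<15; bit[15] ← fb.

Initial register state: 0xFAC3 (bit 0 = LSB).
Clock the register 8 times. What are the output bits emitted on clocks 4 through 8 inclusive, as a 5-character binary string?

00011

reg_0 = 0xFAC3
clock 1: out=1, reg = 0xFD61
clock 2: out=1, reg = 0xFEB0
clock 3: out=0, reg = 0xFF58
clock 4: out=0, reg = 0x7FAC
clock 5: out=0, reg = 0xBFD6
clock 6: out=0, reg = 0xDFEB
clock 7: out=1, reg = 0x6FF5
clock 8: out=1, reg = 0xB7FA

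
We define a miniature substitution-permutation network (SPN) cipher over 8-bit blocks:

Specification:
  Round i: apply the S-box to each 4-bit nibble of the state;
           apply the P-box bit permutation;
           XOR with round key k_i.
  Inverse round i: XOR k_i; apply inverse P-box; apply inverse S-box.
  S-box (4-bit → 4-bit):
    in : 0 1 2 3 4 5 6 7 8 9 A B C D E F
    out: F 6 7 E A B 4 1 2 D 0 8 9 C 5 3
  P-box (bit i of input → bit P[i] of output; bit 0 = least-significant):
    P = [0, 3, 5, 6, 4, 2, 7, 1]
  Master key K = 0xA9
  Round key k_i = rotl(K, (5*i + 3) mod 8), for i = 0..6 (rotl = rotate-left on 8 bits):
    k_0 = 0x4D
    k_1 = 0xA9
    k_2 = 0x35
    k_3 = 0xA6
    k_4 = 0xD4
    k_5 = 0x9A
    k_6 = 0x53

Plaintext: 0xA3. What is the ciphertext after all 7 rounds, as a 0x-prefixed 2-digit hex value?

s_0 = plaintext = 0xA3
s_1 = Round(s_0, k_0) = 0x25
s_2 = Round(s_1, k_1) = 0x74
s_3 = Round(s_2, k_2) = 0x6D
s_4 = Round(s_3, k_3) = 0x46
s_5 = Round(s_4, k_4) = 0xF2
s_6 = Round(s_5, k_5) = 0xA7
s_7 = Round(s_6, k_6) = 0x52

0x52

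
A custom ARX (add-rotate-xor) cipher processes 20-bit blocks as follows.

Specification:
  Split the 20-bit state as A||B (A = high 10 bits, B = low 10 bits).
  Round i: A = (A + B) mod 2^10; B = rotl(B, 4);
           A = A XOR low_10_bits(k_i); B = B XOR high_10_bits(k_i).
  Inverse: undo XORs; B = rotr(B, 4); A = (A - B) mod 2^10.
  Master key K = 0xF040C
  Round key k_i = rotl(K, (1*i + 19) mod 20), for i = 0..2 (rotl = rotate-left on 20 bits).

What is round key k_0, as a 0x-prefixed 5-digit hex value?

K = 0xF040C
k_0 = rotl(K, (1*0+19) mod 20) = rotl(K, 19) = 0x78206

0x78206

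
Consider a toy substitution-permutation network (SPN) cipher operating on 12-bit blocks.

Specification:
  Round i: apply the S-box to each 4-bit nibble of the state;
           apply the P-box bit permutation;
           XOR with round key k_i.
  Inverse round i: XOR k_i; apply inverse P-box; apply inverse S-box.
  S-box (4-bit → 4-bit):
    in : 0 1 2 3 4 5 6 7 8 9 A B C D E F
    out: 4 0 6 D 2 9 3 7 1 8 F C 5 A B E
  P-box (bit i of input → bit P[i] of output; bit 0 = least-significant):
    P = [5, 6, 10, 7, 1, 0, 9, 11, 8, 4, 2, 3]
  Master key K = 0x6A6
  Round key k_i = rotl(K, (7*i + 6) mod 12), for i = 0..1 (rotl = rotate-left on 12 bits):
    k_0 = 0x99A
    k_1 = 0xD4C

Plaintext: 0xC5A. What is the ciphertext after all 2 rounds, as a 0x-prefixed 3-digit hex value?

0xB7F

s_0 = plaintext = 0xC5A
s_1 = Round(s_0, k_0) = 0x47C
s_2 = Round(s_1, k_1) = 0xB7F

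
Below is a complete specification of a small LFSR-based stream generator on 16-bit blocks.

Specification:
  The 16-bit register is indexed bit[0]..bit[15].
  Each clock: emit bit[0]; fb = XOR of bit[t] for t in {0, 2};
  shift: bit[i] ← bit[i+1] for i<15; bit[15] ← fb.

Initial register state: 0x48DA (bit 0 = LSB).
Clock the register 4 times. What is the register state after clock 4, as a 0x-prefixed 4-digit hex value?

0xC48D

reg_0 = 0x48DA
clock 1: out=0, reg = 0x246D
clock 2: out=1, reg = 0x1236
clock 3: out=0, reg = 0x891B
clock 4: out=1, reg = 0xC48D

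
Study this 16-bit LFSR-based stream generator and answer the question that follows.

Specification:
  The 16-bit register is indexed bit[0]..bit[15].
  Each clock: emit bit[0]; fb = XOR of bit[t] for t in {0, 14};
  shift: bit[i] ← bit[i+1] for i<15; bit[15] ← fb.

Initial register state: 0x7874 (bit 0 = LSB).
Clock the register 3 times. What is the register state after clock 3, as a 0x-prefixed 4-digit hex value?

0x2F0E

reg_0 = 0x7874
clock 1: out=0, reg = 0xBC3A
clock 2: out=0, reg = 0x5E1D
clock 3: out=1, reg = 0x2F0E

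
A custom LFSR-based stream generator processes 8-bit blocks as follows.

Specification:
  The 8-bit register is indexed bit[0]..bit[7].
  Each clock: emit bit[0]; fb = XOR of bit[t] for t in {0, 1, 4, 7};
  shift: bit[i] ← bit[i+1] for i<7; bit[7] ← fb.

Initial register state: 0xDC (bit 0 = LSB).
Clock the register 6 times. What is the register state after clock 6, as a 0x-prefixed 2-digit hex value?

reg_0 = 0xDC
clock 1: out=0, reg = 0x6E
clock 2: out=0, reg = 0xB7
clock 3: out=1, reg = 0x5B
clock 4: out=1, reg = 0xAD
clock 5: out=1, reg = 0x56
clock 6: out=0, reg = 0x2B

0x2B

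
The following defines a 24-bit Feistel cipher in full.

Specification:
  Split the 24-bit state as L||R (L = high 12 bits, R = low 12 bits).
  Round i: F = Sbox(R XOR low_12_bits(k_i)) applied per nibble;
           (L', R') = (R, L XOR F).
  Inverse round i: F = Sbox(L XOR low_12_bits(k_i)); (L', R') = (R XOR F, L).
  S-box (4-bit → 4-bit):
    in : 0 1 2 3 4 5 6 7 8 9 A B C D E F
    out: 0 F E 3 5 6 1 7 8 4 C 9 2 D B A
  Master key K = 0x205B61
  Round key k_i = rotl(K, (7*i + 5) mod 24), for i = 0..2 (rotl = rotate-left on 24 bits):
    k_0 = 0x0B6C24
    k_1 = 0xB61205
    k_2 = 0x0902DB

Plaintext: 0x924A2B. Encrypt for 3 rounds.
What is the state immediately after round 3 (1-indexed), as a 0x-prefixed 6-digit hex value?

s_0 = plaintext = 0x924A2B
s_1 = Round(s_0, k_0) = 0xA2B82E
s_2 = Round(s_1, k_1) = 0x82E6C2
s_3 = Round(s_2, k_2) = 0x6C2DDA

0x6C2DDA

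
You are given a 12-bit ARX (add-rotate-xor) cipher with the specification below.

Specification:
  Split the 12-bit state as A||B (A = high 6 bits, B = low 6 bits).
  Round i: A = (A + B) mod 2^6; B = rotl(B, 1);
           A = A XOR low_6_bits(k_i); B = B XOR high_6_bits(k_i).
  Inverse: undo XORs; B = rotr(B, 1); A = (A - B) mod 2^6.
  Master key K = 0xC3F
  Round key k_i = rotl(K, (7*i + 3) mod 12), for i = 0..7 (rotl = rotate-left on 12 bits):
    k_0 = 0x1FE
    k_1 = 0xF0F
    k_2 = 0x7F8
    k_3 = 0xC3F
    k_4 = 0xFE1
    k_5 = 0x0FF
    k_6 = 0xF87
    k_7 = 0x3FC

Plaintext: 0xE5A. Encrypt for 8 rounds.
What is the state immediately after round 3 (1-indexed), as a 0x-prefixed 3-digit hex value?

s_0 = plaintext = 0xE5A
s_1 = Round(s_0, k_0) = 0xB73
s_2 = Round(s_1, k_1) = 0xBDB
s_3 = Round(s_2, k_2) = 0xCA9
s_4 = Round(s_3, k_3) = 0x923
s_5 = Round(s_4, k_4) = 0x9B8
s_6 = Round(s_5, k_5) = 0x872
s_7 = Round(s_6, k_6) = 0x51B
s_8 = Round(s_7, k_7) = 0x4F9

0xCA9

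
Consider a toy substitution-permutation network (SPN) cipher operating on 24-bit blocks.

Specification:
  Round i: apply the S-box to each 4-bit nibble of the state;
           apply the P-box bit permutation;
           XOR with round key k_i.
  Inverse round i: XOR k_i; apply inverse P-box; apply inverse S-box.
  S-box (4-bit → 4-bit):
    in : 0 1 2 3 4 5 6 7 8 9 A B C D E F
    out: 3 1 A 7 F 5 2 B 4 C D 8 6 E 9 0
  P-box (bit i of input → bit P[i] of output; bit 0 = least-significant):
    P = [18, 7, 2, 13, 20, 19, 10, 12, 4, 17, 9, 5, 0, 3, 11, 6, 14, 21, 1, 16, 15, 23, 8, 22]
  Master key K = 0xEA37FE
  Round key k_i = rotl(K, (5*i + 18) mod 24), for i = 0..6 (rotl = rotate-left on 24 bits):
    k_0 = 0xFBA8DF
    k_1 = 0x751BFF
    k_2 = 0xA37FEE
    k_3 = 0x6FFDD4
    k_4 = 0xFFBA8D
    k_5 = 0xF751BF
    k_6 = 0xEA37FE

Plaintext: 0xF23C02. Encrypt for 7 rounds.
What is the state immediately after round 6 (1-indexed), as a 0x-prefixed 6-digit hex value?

0x22161A

s_0 = plaintext = 0xF23C02
s_1 = Round(s_0, k_0) = 0xC08256
s_2 = Round(s_1, k_1) = 0xC7565F
s_3 = Round(s_2, k_2) = 0x1032EF
s_4 = Round(s_3, k_3) = 0x5D25FD
s_5 = Round(s_4, k_4) = 0xDE1953
s_6 = Round(s_5, k_5) = 0x22161A
s_7 = Round(s_6, k_6) = 0x1D17FB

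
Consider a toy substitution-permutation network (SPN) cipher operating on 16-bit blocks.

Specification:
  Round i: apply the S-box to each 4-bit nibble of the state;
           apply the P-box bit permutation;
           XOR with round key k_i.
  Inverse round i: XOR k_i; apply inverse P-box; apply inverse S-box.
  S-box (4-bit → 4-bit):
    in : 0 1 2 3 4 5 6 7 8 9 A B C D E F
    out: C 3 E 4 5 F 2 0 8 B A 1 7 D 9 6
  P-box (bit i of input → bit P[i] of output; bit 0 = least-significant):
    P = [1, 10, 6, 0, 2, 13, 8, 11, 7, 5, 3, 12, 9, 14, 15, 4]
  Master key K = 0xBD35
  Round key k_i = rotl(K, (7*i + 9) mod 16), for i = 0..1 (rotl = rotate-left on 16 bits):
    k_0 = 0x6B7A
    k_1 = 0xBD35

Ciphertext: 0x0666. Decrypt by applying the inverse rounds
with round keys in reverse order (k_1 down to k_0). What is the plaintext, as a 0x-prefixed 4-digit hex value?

0xD8CD

s_0 = ciphertext = 0x0666
s_1 = InvRound(s_0, k_1) = 0xD82D
s_2 = InvRound(s_1, k_0) = 0xD8CD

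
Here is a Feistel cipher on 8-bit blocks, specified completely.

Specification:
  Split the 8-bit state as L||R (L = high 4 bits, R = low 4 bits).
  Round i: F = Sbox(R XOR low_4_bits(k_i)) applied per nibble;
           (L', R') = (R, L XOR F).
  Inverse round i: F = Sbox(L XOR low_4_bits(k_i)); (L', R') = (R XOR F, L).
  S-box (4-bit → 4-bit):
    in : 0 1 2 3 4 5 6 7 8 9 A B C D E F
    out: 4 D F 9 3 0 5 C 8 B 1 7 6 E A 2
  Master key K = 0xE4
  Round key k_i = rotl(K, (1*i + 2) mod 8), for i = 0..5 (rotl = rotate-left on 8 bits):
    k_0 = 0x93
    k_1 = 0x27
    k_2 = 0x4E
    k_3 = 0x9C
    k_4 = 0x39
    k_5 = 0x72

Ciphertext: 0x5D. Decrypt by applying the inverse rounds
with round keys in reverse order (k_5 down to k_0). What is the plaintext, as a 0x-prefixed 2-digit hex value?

s_0 = ciphertext = 0x5D
s_1 = InvRound(s_0, k_5) = 0x15
s_2 = InvRound(s_1, k_4) = 0xD1
s_3 = InvRound(s_2, k_3) = 0xCD
s_4 = InvRound(s_3, k_2) = 0x2C
s_5 = InvRound(s_4, k_1) = 0xC2
s_6 = InvRound(s_5, k_0) = 0x0C

0x0C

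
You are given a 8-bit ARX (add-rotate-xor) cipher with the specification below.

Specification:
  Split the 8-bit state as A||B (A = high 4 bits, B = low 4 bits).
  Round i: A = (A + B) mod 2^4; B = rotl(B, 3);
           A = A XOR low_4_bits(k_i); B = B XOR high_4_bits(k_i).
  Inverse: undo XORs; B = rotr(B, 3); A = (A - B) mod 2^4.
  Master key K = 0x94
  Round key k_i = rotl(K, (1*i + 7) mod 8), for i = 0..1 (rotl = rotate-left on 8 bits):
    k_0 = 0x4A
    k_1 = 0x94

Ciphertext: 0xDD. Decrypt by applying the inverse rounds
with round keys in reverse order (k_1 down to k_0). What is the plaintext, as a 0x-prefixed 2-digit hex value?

0x29

s_0 = ciphertext = 0xDD
s_1 = InvRound(s_0, k_1) = 0x18
s_2 = InvRound(s_1, k_0) = 0x29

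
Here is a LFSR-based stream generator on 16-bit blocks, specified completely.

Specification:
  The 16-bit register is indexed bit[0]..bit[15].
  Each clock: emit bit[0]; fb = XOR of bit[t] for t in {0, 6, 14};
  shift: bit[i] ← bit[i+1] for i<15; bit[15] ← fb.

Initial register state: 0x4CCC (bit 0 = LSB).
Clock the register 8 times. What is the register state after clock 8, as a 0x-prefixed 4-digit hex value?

0x664C

reg_0 = 0x4CCC
clock 1: out=0, reg = 0x2666
clock 2: out=0, reg = 0x9333
clock 3: out=1, reg = 0xC999
clock 4: out=1, reg = 0x64CC
clock 5: out=0, reg = 0x3266
clock 6: out=0, reg = 0x9933
clock 7: out=1, reg = 0xCC99
clock 8: out=1, reg = 0x664C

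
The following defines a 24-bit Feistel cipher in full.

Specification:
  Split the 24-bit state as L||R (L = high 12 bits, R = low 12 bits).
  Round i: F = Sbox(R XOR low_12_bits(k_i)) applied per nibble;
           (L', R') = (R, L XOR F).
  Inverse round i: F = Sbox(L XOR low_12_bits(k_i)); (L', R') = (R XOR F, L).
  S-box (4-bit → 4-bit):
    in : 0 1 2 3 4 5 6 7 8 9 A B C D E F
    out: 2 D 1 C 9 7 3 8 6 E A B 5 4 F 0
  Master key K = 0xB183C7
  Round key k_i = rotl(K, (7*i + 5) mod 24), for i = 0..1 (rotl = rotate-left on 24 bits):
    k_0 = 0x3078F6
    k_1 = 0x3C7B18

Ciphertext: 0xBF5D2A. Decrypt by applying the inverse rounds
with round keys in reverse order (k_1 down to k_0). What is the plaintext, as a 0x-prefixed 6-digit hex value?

s_0 = ciphertext = 0xBF5D2A
s_1 = InvRound(s_0, k_1) = 0xFDEBF5
s_2 = InvRound(s_1, k_0) = 0x3E3FDE

0x3E3FDE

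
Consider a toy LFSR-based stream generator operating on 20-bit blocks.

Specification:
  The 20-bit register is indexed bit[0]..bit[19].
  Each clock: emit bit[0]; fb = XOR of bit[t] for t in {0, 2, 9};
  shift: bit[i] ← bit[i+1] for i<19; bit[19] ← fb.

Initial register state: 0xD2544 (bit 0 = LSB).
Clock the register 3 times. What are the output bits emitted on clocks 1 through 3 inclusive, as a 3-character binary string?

001

reg_0 = 0xD2544
clock 1: out=0, reg = 0xE92A2
clock 2: out=0, reg = 0xF4951
clock 3: out=1, reg = 0xFA4A8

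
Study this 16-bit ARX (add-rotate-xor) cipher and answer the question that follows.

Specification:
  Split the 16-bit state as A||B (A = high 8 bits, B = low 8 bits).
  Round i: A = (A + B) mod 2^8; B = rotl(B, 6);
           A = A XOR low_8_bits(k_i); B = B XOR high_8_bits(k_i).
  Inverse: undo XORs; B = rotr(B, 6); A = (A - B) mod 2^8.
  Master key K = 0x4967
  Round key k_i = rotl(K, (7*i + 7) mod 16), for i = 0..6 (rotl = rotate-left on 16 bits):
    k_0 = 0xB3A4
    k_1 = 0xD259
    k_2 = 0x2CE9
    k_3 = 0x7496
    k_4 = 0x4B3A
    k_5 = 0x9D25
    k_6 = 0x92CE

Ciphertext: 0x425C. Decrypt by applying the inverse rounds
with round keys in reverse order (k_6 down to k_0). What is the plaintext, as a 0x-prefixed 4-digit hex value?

0xC2DB

s_0 = ciphertext = 0x425C
s_1 = InvRound(s_0, k_6) = 0x513B
s_2 = InvRound(s_1, k_5) = 0xDA9A
s_3 = InvRound(s_2, k_4) = 0x9947
s_4 = InvRound(s_3, k_3) = 0x43CC
s_5 = InvRound(s_4, k_2) = 0x2783
s_6 = InvRound(s_5, k_1) = 0x3945
s_7 = InvRound(s_6, k_0) = 0xC2DB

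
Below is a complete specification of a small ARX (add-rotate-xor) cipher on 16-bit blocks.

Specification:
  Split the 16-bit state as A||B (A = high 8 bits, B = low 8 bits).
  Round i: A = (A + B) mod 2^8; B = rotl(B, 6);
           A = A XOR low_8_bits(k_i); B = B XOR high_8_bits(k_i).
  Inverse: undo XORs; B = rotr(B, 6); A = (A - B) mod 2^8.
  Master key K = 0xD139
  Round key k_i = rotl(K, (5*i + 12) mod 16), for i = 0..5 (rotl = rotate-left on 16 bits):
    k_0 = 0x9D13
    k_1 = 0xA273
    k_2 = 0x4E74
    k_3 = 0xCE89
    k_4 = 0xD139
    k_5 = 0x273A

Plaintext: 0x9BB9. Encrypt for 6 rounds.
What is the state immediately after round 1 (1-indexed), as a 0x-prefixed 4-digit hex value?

0x47F3

s_0 = plaintext = 0x9BB9
s_1 = Round(s_0, k_0) = 0x47F3
s_2 = Round(s_1, k_1) = 0x495E
s_3 = Round(s_2, k_2) = 0xD3D9
s_4 = Round(s_3, k_3) = 0x25B8
s_5 = Round(s_4, k_4) = 0xE4FF
s_6 = Round(s_5, k_5) = 0xD9D8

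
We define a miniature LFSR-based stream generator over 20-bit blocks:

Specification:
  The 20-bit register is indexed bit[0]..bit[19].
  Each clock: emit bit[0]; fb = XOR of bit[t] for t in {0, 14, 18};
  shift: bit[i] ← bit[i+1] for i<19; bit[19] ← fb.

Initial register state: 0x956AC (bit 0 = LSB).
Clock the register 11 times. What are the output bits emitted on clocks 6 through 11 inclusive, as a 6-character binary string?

reg_0 = 0x956AC
clock 1: out=0, reg = 0xCAB56
clock 2: out=0, reg = 0xE55AB
clock 3: out=1, reg = 0xF2AD5
clock 4: out=1, reg = 0x7956A
clock 5: out=0, reg = 0xBCAB5
clock 6: out=1, reg = 0x5E55A
clock 7: out=0, reg = 0x2F2AD
clock 8: out=1, reg = 0x17956
clock 9: out=0, reg = 0x8BCAB
clock 10: out=1, reg = 0xC5E55
clock 11: out=1, reg = 0xE2F2A

101011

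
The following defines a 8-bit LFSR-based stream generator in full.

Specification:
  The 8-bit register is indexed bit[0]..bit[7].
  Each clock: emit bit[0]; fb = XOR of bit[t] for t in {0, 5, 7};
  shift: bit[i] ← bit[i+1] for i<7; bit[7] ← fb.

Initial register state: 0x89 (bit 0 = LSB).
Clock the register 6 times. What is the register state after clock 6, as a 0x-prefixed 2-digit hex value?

0x92

reg_0 = 0x89
clock 1: out=1, reg = 0x44
clock 2: out=0, reg = 0x22
clock 3: out=0, reg = 0x91
clock 4: out=1, reg = 0x48
clock 5: out=0, reg = 0x24
clock 6: out=0, reg = 0x92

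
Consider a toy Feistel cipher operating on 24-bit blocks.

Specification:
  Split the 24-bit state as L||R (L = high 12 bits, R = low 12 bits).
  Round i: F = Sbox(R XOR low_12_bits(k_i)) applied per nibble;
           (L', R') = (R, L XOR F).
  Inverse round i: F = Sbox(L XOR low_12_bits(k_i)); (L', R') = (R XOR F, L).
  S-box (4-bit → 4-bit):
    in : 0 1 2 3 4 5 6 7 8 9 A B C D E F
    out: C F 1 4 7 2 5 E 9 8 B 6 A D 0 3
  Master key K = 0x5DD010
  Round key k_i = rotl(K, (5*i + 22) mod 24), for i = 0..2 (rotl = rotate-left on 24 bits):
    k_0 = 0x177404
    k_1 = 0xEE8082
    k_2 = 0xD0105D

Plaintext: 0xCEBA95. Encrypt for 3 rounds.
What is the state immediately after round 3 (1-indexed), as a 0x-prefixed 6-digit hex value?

0x0900C9

s_0 = plaintext = 0xCEBA95
s_1 = Round(s_0, k_0) = 0xA95C64
s_2 = Round(s_1, k_1) = 0xC64090
s_3 = Round(s_2, k_2) = 0x0900C9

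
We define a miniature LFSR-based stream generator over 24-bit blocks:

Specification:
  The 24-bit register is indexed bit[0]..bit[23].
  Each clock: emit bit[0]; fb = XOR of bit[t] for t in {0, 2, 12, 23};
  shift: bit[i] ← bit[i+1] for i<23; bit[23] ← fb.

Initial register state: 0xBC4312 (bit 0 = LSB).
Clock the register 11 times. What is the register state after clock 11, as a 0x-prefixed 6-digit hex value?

0xFE3788

reg_0 = 0xBC4312
clock 1: out=0, reg = 0xDE2189
clock 2: out=1, reg = 0x6F10C4
clock 3: out=0, reg = 0x378862
clock 4: out=0, reg = 0x1BC431
clock 5: out=1, reg = 0x8DE218
clock 6: out=0, reg = 0xC6F10C
clock 7: out=0, reg = 0xE37886
clock 8: out=0, reg = 0xF1BC43
clock 9: out=1, reg = 0xF8DE21
clock 10: out=1, reg = 0xFC6F10
clock 11: out=0, reg = 0xFE3788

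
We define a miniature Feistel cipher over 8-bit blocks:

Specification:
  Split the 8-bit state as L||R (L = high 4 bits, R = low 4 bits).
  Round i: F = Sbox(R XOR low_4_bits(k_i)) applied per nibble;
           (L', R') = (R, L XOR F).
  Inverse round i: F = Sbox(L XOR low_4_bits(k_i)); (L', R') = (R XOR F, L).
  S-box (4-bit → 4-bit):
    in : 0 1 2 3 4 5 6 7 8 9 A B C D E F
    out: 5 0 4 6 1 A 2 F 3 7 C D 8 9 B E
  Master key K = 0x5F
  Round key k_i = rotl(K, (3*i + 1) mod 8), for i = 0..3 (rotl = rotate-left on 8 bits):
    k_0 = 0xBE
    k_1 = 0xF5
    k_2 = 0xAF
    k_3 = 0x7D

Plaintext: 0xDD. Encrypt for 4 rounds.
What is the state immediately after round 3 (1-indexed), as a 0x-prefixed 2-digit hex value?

0x6C

s_0 = plaintext = 0xDD
s_1 = Round(s_0, k_0) = 0xDB
s_2 = Round(s_1, k_1) = 0xB6
s_3 = Round(s_2, k_2) = 0x6C
s_4 = Round(s_3, k_3) = 0xC6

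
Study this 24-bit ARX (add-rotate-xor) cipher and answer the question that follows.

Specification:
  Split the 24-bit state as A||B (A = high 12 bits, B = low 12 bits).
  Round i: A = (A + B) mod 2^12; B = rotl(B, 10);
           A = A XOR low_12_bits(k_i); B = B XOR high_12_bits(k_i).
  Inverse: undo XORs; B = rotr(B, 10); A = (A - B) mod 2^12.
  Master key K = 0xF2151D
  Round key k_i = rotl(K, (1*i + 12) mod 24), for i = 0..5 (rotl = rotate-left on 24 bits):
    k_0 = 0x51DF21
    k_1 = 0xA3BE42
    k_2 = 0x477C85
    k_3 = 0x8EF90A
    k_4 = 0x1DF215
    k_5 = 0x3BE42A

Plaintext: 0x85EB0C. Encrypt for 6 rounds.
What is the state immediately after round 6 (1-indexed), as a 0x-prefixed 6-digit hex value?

s_0 = plaintext = 0x85EB0C
s_1 = Round(s_0, k_0) = 0xC4B7DE
s_2 = Round(s_1, k_1) = 0xA6B3CC
s_3 = Round(s_2, k_2) = 0x2B2484
s_4 = Round(s_3, k_3) = 0xE3C9CE
s_5 = Round(s_4, k_4) = 0xA1FBAC
s_6 = Round(s_5, k_5) = 0x1E1155

0x1E1155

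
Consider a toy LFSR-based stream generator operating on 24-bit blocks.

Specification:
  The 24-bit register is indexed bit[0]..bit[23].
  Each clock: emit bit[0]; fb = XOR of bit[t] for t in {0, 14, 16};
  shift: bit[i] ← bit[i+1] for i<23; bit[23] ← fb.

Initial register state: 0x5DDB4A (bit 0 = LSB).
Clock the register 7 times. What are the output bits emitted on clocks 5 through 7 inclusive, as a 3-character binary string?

reg_0 = 0x5DDB4A
clock 1: out=0, reg = 0x2EEDA5
clock 2: out=1, reg = 0x1776D2
clock 3: out=0, reg = 0x0BBB69
clock 4: out=1, reg = 0x05DDB4
clock 5: out=0, reg = 0x02EEDA
clock 6: out=0, reg = 0x81776D
clock 7: out=1, reg = 0xC0BBB6

001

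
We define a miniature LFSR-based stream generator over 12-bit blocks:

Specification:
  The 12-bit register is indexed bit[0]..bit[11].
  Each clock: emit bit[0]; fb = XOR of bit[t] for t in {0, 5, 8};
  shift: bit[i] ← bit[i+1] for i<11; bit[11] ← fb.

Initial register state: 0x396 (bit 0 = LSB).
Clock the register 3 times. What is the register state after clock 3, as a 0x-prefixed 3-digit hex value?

0x272

reg_0 = 0x396
clock 1: out=0, reg = 0x9CB
clock 2: out=1, reg = 0x4E5
clock 3: out=1, reg = 0x272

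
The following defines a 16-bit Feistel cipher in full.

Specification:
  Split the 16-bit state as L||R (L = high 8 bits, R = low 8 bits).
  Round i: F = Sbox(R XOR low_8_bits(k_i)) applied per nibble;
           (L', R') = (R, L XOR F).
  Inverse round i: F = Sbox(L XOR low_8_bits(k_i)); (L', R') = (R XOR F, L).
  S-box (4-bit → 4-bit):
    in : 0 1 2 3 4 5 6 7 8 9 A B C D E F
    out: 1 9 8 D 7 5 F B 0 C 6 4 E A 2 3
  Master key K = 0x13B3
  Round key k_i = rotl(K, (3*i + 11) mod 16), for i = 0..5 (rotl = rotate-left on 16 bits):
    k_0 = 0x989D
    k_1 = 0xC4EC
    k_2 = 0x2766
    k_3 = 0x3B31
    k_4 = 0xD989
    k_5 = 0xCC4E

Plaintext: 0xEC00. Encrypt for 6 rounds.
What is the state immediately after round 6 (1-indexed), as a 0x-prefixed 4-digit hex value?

0x1629

s_0 = plaintext = 0xEC00
s_1 = Round(s_0, k_0) = 0x0026
s_2 = Round(s_1, k_1) = 0x26E6
s_3 = Round(s_2, k_2) = 0xE627
s_4 = Round(s_3, k_3) = 0x2779
s_5 = Round(s_4, k_4) = 0x7916
s_6 = Round(s_5, k_5) = 0x1629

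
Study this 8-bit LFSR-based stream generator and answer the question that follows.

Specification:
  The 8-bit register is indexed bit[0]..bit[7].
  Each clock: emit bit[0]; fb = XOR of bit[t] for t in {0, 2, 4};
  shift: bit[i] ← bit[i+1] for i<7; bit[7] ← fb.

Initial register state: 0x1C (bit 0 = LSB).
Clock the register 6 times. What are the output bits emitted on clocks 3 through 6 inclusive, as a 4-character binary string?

reg_0 = 0x1C
clock 1: out=0, reg = 0x0E
clock 2: out=0, reg = 0x87
clock 3: out=1, reg = 0x43
clock 4: out=1, reg = 0xA1
clock 5: out=1, reg = 0xD0
clock 6: out=0, reg = 0xE8

1110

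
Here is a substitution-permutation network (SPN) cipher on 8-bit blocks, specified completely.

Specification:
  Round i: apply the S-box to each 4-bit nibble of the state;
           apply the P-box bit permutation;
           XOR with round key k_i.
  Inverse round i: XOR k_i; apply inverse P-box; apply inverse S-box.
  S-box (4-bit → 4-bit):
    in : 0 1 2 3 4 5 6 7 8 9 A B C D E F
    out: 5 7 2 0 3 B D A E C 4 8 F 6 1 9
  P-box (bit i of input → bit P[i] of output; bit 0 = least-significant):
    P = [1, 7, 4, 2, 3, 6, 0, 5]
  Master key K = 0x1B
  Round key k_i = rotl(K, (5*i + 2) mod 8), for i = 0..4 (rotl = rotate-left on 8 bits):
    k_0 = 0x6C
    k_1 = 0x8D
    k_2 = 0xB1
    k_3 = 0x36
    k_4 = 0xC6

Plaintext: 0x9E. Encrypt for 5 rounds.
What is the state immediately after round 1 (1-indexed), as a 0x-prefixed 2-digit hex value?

0x4F

s_0 = plaintext = 0x9E
s_1 = Round(s_0, k_0) = 0x4F
s_2 = Round(s_1, k_1) = 0xC3
s_3 = Round(s_2, k_2) = 0xD8
s_4 = Round(s_3, k_3) = 0xE3
s_5 = Round(s_4, k_4) = 0xCE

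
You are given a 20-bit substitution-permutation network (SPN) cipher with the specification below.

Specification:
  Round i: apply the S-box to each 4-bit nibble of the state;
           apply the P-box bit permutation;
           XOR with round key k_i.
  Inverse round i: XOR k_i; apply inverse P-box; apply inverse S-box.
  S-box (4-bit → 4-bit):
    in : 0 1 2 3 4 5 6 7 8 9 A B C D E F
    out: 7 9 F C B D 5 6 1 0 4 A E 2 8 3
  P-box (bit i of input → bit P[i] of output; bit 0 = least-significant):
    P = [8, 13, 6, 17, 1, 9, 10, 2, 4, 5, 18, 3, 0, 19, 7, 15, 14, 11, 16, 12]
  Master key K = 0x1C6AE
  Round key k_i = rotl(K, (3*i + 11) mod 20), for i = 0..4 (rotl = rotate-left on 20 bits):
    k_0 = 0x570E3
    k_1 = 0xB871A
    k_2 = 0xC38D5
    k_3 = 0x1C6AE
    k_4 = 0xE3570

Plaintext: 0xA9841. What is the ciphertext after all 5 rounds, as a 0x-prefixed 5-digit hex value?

s_0 = plaintext = 0xA9841
s_1 = Round(s_0, k_0) = 0x673F5
s_2 = Round(s_1, k_1) = 0x4C4D0
s_3 = Round(s_2, k_2) = 0x4C32D
s_4 = Round(s_3, k_3) = 0xD3820
s_5 = Round(s_4, k_4) = 0xE9AA6

0xE9AA6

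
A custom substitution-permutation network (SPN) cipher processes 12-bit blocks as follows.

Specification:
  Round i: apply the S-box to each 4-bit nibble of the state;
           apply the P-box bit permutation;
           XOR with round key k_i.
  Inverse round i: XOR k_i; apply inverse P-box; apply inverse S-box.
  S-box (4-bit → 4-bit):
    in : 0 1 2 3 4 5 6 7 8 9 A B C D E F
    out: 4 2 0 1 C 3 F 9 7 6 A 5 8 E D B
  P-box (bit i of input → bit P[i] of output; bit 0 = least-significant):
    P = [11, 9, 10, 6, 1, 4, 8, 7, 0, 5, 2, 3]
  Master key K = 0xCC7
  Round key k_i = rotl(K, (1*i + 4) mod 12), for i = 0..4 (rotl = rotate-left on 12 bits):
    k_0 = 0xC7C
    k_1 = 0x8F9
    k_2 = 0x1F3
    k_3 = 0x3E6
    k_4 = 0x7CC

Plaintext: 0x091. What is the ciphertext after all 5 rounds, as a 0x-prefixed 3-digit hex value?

0x3EC

s_0 = plaintext = 0x091
s_1 = Round(s_0, k_0) = 0xF68
s_2 = Round(s_1, k_1) = 0x742
s_3 = Round(s_2, k_2) = 0x07A
s_4 = Round(s_3, k_3) = 0x120
s_5 = Round(s_4, k_4) = 0x3EC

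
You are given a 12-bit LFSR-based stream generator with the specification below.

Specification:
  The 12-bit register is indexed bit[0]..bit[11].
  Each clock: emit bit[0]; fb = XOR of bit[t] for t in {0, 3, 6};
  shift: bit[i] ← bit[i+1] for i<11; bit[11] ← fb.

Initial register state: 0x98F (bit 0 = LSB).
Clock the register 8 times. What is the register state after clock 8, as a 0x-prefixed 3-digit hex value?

reg_0 = 0x98F
clock 1: out=1, reg = 0x4C7
clock 2: out=1, reg = 0x263
clock 3: out=1, reg = 0x131
clock 4: out=1, reg = 0x898
clock 5: out=0, reg = 0xC4C
clock 6: out=0, reg = 0x626
clock 7: out=0, reg = 0x313
clock 8: out=1, reg = 0x989

0x989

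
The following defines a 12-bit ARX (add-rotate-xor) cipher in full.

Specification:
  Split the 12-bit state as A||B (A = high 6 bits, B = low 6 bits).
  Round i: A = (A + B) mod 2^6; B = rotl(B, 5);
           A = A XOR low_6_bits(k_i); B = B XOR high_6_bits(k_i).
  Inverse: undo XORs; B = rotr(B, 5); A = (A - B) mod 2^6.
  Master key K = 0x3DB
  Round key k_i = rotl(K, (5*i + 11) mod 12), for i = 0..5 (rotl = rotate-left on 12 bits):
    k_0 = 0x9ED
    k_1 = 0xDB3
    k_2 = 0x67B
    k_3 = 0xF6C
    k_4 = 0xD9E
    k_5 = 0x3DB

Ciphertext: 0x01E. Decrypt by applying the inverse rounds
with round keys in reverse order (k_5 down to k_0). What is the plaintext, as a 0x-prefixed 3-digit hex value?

s_0 = ciphertext = 0x01E
s_1 = InvRound(s_0, k_5) = 0xE62
s_2 = InvRound(s_1, k_4) = 0xFE8
s_3 = InvRound(s_2, k_3) = 0xA6A
s_4 = InvRound(s_3, k_2) = 0xAE7
s_5 = InvRound(s_4, k_1) = 0xDA2
s_6 = InvRound(s_5, k_0) = 0x44A

0x44A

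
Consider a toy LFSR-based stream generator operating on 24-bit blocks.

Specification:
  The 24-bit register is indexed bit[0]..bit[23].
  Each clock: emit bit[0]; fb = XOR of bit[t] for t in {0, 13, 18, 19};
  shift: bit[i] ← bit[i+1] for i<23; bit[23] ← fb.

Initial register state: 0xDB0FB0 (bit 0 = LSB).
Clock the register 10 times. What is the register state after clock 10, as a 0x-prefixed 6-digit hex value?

reg_0 = 0xDB0FB0
clock 1: out=0, reg = 0xED87D8
clock 2: out=0, reg = 0x76C3EC
clock 3: out=0, reg = 0xBB61F6
clock 4: out=0, reg = 0x5DB0FB
clock 5: out=1, reg = 0x2ED87D
clock 6: out=1, reg = 0x976C3E
clock 7: out=0, reg = 0x4BB61F
clock 8: out=1, reg = 0xA5DB0F
clock 9: out=1, reg = 0x52ED87
clock 10: out=1, reg = 0x2976C3

0x2976C3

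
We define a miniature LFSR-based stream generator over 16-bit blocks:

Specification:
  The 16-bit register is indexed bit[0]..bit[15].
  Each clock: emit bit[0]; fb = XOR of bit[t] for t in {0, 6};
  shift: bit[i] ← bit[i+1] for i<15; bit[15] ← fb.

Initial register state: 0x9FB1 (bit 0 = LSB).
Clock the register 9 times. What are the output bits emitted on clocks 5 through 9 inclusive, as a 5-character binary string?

reg_0 = 0x9FB1
clock 1: out=1, reg = 0xCFD8
clock 2: out=0, reg = 0xE7EC
clock 3: out=0, reg = 0xF3F6
clock 4: out=0, reg = 0xF9FB
clock 5: out=1, reg = 0x7CFD
clock 6: out=1, reg = 0x3E7E
clock 7: out=0, reg = 0x9F3F
clock 8: out=1, reg = 0xCF9F
clock 9: out=1, reg = 0xE7CF

11011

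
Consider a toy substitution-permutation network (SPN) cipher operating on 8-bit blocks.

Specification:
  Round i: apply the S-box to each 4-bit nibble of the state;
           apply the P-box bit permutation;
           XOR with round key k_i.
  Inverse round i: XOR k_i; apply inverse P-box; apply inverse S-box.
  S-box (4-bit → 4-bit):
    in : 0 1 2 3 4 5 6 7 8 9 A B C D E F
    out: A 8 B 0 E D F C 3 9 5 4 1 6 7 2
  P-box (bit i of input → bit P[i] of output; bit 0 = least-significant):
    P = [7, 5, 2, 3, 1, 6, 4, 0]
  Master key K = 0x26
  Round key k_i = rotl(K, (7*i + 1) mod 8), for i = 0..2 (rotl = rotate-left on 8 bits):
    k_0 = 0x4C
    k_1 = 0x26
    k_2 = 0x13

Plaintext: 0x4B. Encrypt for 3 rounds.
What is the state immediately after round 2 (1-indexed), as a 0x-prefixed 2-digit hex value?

s_0 = plaintext = 0x4B
s_1 = Round(s_0, k_0) = 0x19
s_2 = Round(s_1, k_1) = 0xAF
s_3 = Round(s_2, k_2) = 0x21

0xAF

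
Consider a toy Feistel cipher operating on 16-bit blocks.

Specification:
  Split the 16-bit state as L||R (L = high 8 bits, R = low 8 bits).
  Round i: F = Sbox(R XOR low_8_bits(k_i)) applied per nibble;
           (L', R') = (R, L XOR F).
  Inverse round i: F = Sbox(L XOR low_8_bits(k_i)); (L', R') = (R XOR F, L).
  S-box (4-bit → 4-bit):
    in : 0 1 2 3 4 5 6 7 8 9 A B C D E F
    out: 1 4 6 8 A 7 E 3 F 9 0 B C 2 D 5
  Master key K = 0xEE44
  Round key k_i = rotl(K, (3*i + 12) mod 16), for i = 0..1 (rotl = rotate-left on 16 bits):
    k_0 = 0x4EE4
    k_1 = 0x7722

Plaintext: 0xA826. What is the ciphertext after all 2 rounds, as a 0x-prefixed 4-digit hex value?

0x6E8A

s_0 = plaintext = 0xA826
s_1 = Round(s_0, k_0) = 0x266E
s_2 = Round(s_1, k_1) = 0x6E8A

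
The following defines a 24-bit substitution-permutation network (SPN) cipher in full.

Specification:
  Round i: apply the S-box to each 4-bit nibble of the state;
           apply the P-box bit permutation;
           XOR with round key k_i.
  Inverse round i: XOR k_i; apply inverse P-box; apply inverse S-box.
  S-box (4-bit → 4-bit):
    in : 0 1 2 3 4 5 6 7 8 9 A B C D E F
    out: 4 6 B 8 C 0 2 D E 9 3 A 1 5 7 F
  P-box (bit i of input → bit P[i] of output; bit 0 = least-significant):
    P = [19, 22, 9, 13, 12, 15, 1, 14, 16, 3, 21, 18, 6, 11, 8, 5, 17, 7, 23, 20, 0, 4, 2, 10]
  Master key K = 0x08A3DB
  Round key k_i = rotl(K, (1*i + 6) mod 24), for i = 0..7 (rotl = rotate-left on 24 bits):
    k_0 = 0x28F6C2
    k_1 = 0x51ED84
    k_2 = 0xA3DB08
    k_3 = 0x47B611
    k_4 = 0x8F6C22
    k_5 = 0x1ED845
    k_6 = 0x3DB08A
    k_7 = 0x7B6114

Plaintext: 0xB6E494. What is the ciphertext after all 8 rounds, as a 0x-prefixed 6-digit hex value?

s_0 = plaintext = 0xB6E494
s_1 = Round(s_0, k_0) = 0x0C8912
s_2 = Round(s_1, k_1) = 0x1E44A2
s_3 = Round(s_2, k_2) = 0x4D6ABC
s_4 = Round(s_3, k_3) = 0xCC7A1D
s_5 = Round(s_4, k_4) = 0x84EF49
s_6 = Round(s_5, k_5) = 0xA3B51B
s_7 = Round(s_6, k_6) = 0x6D18B9
s_8 = Round(s_7, k_7) = 0xD5880C

0xD5880C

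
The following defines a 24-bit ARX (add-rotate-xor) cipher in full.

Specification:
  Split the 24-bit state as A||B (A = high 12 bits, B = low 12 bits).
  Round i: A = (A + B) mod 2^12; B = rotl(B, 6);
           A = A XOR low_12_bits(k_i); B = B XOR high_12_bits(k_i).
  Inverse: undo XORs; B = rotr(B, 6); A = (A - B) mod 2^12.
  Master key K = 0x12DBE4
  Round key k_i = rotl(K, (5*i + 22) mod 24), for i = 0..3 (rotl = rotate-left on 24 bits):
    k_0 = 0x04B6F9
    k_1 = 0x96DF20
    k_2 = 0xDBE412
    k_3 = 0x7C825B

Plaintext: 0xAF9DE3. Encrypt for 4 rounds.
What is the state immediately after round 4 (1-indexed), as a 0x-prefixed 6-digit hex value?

0x032E31

s_0 = plaintext = 0xAF9DE3
s_1 = Round(s_0, k_0) = 0xE258BC
s_2 = Round(s_1, k_1) = 0x9C164F
s_3 = Round(s_2, k_2) = 0x402E67
s_4 = Round(s_3, k_3) = 0x032E31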